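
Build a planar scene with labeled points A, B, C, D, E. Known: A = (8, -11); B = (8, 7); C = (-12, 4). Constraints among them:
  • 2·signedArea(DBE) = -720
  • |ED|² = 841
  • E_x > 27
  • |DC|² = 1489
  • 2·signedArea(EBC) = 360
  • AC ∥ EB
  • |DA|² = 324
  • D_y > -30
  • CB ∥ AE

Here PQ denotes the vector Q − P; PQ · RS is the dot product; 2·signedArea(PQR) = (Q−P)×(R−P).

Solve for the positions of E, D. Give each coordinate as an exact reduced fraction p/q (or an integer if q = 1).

1. E_x = 28  [AC ∥ EB ∩ CB ∥ AE]
2. E_y = -8  [AC ∥ EB ∩ CB ∥ AE]
   → E = (28, -8)
3. D_x = 8  [line 15·x + 20·y + 460 = 0 ∩ |ED|² = 841]
4. D_y = -29  [line 15·x + 20·y + 460 = 0 ∩ |ED|² = 841]
   → D = (8, -29)

D = (8, -29)
E = (28, -8)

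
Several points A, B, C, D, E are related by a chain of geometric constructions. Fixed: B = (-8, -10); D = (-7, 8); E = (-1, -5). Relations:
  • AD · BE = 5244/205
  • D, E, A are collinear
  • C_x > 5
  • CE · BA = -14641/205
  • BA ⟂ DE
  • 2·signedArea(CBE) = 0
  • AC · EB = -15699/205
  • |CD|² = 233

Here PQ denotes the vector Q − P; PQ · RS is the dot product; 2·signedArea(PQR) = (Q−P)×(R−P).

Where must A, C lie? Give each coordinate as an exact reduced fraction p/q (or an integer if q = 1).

A = (-67/205, -1324/205)
C = (6, 0)

1. A_x = -67/205  [D, E, A are collinear ∩ BA ⟂ DE]
2. A_y = -1324/205  [D, E, A are collinear ∩ BA ⟂ DE]
   → A = (-67/205, -1324/205)
3. C_x = 6  [2·signedArea(CBE) = 0 ∩ CE · BA = -14641/205]
4. C_y = 0  [2·signedArea(CBE) = 0 ∩ CE · BA = -14641/205]
   → C = (6, 0)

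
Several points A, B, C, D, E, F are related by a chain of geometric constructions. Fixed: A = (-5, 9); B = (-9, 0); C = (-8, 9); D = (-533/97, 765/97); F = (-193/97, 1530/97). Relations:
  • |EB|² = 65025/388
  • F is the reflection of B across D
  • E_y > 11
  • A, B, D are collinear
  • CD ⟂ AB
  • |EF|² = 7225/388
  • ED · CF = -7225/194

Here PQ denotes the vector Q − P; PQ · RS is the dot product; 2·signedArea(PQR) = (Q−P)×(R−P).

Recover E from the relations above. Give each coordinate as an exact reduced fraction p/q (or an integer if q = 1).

E = (-363/97, 2295/194)

1. E_x = -363/97  [line -583/97·x + -657/97·y + 11181/194 = 0 ∩ |EB|² = 65025/388]
2. E_y = 2295/194  [line -583/97·x + -657/97·y + 11181/194 = 0 ∩ |EB|² = 65025/388]
   → E = (-363/97, 2295/194)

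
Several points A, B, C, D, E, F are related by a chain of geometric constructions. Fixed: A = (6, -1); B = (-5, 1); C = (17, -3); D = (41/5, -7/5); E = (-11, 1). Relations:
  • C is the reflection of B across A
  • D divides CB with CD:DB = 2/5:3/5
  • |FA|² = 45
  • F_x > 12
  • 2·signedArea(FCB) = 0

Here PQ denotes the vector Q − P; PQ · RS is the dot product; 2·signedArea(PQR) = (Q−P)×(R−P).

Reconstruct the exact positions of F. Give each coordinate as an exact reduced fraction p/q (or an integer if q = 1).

F = (63/5, -11/5)

1. F_x = 63/5  [line -4·x + -22·y + 2 = 0 ∩ |FA|² = 45]
2. F_y = -11/5  [line -4·x + -22·y + 2 = 0 ∩ |FA|² = 45]
   → F = (63/5, -11/5)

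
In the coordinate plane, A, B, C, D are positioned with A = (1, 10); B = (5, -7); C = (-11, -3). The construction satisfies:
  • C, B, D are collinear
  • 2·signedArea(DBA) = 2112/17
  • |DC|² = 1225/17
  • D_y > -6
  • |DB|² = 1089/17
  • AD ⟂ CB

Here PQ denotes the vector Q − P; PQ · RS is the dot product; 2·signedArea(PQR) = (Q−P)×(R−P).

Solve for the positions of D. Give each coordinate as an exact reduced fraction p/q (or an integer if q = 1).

D = (-47/17, -86/17)

1. D_x = -47/17  [C, B, D are collinear ∩ AD ⟂ CB]
2. D_y = -86/17  [C, B, D are collinear ∩ AD ⟂ CB]
   → D = (-47/17, -86/17)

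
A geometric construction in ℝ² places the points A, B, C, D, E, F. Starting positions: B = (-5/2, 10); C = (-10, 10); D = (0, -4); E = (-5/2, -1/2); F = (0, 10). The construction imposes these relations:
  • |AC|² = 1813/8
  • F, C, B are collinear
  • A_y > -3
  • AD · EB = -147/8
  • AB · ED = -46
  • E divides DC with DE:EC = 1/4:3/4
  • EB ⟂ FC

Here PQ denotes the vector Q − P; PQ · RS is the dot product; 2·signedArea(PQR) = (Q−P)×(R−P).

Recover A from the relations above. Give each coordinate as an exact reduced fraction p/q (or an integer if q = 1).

A = (-5/4, -9/4)

1. A_x = -5/4  [AD · EB = -147/8 ∩ AB · ED = -46]
2. A_y = -9/4  [AD · EB = -147/8 ∩ AB · ED = -46]
   → A = (-5/4, -9/4)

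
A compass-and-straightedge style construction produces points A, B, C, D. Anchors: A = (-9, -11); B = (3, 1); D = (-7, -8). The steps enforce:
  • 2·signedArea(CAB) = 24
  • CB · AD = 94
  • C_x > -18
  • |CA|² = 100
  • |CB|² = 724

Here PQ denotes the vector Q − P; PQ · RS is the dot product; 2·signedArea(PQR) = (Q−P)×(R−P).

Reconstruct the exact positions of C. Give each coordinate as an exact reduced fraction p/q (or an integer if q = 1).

1. C_x = -17  [2·signedArea(CAB) = 24 ∩ CB · AD = 94]
2. C_y = -17  [2·signedArea(CAB) = 24 ∩ CB · AD = 94]
   → C = (-17, -17)

C = (-17, -17)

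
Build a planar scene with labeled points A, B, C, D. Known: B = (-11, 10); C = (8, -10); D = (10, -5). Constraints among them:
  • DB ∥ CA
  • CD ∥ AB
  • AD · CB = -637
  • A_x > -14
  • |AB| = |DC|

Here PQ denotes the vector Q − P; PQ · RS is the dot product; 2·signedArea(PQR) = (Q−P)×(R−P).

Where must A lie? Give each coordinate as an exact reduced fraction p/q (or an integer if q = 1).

A = (-13, 5)

1. A_x = -13  [CD ∥ AB ∩ DB ∥ CA]
2. A_y = 5  [CD ∥ AB ∩ DB ∥ CA]
   → A = (-13, 5)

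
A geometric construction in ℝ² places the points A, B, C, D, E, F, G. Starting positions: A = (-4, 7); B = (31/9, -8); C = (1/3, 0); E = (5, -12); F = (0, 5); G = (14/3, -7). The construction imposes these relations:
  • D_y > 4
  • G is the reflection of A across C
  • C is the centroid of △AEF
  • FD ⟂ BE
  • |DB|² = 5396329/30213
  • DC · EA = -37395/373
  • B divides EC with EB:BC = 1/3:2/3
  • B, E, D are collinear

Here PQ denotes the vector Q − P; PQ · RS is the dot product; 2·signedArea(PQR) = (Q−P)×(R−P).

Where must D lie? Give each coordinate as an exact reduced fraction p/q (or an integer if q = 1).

D = (-522/373, 1662/373)

1. D_x = -522/373  [B, E, D are collinear ∩ FD ⟂ BE]
2. D_y = 1662/373  [B, E, D are collinear ∩ FD ⟂ BE]
   → D = (-522/373, 1662/373)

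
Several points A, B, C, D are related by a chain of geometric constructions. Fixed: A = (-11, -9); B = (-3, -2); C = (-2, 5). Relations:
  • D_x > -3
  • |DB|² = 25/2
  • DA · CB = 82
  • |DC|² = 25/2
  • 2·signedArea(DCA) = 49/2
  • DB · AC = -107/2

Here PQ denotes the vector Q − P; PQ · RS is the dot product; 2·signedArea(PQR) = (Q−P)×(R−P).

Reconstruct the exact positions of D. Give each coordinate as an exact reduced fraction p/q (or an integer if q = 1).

D = (-5/2, 3/2)

1. D_x = -5/2  [DB · AC = -107/2 ∩ 2·signedArea(DCA) = 49/2]
2. D_y = 3/2  [DB · AC = -107/2 ∩ 2·signedArea(DCA) = 49/2]
   → D = (-5/2, 3/2)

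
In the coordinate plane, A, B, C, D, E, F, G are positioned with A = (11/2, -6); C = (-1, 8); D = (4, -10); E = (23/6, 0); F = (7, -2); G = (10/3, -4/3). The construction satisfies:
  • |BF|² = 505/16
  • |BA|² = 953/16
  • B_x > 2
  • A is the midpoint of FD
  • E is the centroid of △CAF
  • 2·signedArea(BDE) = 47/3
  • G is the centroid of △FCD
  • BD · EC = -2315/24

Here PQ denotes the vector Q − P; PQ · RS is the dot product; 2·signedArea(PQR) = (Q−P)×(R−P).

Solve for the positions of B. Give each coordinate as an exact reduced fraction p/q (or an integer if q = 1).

1. B_x = 9/4  [BD · EC = -2315/24 ∩ 2·signedArea(BDE) = 47/3]
2. B_y = 1  [BD · EC = -2315/24 ∩ 2·signedArea(BDE) = 47/3]
   → B = (9/4, 1)

B = (9/4, 1)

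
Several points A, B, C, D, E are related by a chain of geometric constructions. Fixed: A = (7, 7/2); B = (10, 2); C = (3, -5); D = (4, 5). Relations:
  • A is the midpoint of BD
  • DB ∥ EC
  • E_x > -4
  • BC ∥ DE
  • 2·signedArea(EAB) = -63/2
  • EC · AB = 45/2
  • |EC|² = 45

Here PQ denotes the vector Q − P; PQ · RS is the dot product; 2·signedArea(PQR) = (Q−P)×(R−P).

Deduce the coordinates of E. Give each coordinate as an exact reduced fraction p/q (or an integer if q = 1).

E = (-3, -2)

1. E_x = -3  [DB ∥ EC ∩ BC ∥ DE]
2. E_y = -2  [DB ∥ EC ∩ BC ∥ DE]
   → E = (-3, -2)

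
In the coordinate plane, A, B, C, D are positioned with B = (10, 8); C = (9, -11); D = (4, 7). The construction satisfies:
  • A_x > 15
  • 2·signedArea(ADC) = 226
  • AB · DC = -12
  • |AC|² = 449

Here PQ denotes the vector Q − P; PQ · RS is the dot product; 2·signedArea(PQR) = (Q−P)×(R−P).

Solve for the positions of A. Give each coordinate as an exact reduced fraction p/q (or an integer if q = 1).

A = (16, 9)

1. A_x = 16  [2·signedArea(ADC) = 226 ∩ AB · DC = -12]
2. A_y = 9  [2·signedArea(ADC) = 226 ∩ AB · DC = -12]
   → A = (16, 9)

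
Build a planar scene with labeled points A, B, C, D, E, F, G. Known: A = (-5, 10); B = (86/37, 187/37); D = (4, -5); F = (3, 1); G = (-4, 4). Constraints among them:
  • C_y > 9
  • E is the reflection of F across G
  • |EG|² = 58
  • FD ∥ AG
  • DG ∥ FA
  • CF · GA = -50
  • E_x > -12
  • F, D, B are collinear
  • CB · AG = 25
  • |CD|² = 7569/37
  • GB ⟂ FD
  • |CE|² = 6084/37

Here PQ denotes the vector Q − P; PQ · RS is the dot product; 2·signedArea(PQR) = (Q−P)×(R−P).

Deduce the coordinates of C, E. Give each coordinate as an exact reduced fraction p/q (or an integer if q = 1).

1. C_x = 61/37  [line -1·x + 6·y + -53 = 0 ∩ |CD|² = 7569/37]
2. C_y = 337/37  [line -1·x + 6·y + -53 = 0 ∩ |CD|² = 7569/37]
   → C = (61/37, 337/37)
3. E_x = -11  [E is the reflection of F across G]
4. E_y = 7  [E is the reflection of F across G]
   → E = (-11, 7)

C = (61/37, 337/37)
E = (-11, 7)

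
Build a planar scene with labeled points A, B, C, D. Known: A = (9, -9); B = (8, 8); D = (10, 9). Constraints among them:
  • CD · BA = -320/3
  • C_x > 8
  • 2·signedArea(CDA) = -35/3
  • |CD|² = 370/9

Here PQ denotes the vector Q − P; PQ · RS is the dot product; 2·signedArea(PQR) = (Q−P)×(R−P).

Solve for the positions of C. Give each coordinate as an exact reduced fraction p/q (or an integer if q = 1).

1. C_x = 9  [CD · BA = -320/3 ∩ 2·signedArea(CDA) = -35/3]
2. C_y = 8/3  [CD · BA = -320/3 ∩ 2·signedArea(CDA) = -35/3]
   → C = (9, 8/3)

C = (9, 8/3)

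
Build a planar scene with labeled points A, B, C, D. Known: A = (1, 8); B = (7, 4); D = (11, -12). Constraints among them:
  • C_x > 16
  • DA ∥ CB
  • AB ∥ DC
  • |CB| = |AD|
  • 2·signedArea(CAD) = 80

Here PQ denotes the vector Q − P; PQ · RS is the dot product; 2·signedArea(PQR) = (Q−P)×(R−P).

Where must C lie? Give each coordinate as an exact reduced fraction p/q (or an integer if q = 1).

C = (17, -16)

1. C_x = 17  [DA ∥ CB ∩ AB ∥ DC]
2. C_y = -16  [DA ∥ CB ∩ AB ∥ DC]
   → C = (17, -16)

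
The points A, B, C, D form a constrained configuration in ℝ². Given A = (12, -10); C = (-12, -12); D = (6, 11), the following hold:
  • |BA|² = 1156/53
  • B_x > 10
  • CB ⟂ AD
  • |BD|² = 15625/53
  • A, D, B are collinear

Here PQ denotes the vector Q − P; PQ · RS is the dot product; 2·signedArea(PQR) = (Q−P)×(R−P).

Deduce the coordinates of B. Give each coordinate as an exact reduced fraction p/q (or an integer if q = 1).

B = (568/53, -292/53)

1. B_x = 568/53  [A, D, B are collinear ∩ CB ⟂ AD]
2. B_y = -292/53  [A, D, B are collinear ∩ CB ⟂ AD]
   → B = (568/53, -292/53)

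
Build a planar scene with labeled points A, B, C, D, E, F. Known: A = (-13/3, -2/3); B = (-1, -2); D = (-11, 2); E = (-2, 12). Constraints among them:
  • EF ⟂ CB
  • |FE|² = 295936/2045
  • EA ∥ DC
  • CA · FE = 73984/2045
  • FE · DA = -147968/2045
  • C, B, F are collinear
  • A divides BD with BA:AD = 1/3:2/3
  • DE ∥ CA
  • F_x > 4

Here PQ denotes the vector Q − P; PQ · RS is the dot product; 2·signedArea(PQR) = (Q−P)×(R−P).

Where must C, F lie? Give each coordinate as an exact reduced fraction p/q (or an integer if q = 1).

C = (-40/3, -32/3)
F = (10054/2045, 4412/2045)

1. C_x = -40/3  [DE ∥ CA ∩ EA ∥ DC]
2. C_y = -32/3  [DE ∥ CA ∩ EA ∥ DC]
   → C = (-40/3, -32/3)
3. F_x = 10054/2045  [C, B, F are collinear ∩ EF ⟂ CB]
4. F_y = 4412/2045  [C, B, F are collinear ∩ EF ⟂ CB]
   → F = (10054/2045, 4412/2045)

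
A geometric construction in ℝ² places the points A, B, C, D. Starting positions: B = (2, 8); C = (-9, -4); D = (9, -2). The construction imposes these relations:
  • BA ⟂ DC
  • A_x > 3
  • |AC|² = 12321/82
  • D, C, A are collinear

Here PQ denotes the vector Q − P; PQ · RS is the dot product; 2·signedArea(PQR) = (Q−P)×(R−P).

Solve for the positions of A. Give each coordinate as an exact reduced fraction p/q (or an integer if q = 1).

A = (261/82, -217/82)

1. A_x = 261/82  [D, C, A are collinear ∩ BA ⟂ DC]
2. A_y = -217/82  [D, C, A are collinear ∩ BA ⟂ DC]
   → A = (261/82, -217/82)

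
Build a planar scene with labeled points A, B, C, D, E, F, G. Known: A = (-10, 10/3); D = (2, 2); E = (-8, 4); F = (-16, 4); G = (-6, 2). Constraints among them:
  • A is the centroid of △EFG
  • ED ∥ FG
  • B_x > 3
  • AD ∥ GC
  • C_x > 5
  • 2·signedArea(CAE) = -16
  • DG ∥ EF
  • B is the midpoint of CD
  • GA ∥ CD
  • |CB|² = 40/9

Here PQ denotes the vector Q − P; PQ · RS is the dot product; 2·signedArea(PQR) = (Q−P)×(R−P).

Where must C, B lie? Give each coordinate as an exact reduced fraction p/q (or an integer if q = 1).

1. C_x = 6  [GA ∥ CD ∩ AD ∥ GC]
2. C_y = 2/3  [GA ∥ CD ∩ AD ∥ GC]
   → C = (6, 2/3)
3. B_x = 4  [B is the midpoint of CD]
4. B_y = 4/3  [B is the midpoint of CD]
   → B = (4, 4/3)

B = (4, 4/3)
C = (6, 2/3)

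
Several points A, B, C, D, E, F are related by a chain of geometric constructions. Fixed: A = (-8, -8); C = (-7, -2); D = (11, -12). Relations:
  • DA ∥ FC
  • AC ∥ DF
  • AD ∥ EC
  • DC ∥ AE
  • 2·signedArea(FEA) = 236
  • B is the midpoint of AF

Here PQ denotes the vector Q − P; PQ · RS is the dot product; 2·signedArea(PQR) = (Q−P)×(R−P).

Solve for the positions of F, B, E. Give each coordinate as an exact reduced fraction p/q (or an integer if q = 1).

B = (2, -7)
E = (-26, 2)
F = (12, -6)

1. F_x = 12  [DA ∥ FC ∩ AC ∥ DF]
2. F_y = -6  [DA ∥ FC ∩ AC ∥ DF]
   → F = (12, -6)
3. B_x = 2  [B is the midpoint of AF]
4. B_y = -7  [B is the midpoint of AF]
   → B = (2, -7)
5. E_x = -26  [AD ∥ EC ∩ DC ∥ AE]
6. E_y = 2  [AD ∥ EC ∩ DC ∥ AE]
   → E = (-26, 2)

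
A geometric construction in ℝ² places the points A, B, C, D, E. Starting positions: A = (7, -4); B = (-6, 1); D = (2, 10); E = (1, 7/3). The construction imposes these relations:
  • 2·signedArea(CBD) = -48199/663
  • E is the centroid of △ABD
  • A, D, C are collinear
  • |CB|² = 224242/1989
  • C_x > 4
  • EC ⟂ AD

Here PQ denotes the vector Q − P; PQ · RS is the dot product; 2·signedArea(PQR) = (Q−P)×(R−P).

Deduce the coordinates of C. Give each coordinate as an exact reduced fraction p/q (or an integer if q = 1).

C = (2861/663, 2332/663)

1. C_x = 2861/663  [A, D, C are collinear ∩ EC ⟂ AD]
2. C_y = 2332/663  [A, D, C are collinear ∩ EC ⟂ AD]
   → C = (2861/663, 2332/663)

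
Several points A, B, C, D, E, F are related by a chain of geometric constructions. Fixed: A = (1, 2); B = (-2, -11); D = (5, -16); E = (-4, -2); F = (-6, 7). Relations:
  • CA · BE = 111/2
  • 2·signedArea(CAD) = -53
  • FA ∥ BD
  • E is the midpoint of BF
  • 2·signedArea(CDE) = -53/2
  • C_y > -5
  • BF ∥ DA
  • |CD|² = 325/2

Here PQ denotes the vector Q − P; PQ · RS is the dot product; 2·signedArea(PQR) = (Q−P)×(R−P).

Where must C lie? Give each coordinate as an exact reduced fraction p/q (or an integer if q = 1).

C = (-1/2, -9/2)

1. C_x = -1/2  [2·signedArea(CAD) = -53 ∩ CA · BE = 111/2]
2. C_y = -9/2  [2·signedArea(CAD) = -53 ∩ CA · BE = 111/2]
   → C = (-1/2, -9/2)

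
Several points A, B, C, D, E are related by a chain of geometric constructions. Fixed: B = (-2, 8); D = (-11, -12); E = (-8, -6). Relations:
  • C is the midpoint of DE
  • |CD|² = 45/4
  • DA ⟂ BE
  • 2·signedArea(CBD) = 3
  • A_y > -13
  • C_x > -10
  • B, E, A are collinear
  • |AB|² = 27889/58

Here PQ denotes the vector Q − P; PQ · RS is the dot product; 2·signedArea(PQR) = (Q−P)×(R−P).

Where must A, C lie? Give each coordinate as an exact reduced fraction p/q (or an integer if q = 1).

A = (-617/58, -705/58)
C = (-19/2, -9)

1. A_x = -617/58  [B, E, A are collinear ∩ DA ⟂ BE]
2. A_y = -705/58  [B, E, A are collinear ∩ DA ⟂ BE]
   → A = (-617/58, -705/58)
3. C_x = -19/2  [C is the midpoint of DE]
4. C_y = -9  [C is the midpoint of DE]
   → C = (-19/2, -9)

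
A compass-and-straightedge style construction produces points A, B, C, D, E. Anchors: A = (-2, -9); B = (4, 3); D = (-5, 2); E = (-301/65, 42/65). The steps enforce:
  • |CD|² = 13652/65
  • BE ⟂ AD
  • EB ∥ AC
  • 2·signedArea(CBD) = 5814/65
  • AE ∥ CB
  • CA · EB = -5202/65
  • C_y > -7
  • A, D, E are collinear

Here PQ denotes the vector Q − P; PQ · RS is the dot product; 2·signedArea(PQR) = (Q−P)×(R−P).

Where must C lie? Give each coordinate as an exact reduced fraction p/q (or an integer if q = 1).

C = (431/65, -432/65)

1. C_x = 431/65  [AE ∥ CB ∩ EB ∥ AC]
2. C_y = -432/65  [AE ∥ CB ∩ EB ∥ AC]
   → C = (431/65, -432/65)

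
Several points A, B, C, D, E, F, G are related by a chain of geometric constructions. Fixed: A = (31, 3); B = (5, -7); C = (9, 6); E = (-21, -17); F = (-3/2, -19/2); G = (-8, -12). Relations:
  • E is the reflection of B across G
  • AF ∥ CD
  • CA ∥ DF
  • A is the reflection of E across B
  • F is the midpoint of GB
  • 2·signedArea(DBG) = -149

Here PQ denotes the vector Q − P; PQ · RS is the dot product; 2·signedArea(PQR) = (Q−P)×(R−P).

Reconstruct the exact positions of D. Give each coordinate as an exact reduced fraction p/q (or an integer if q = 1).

1. D_x = -47/2  [CA ∥ DF ∩ AF ∥ CD]
2. D_y = -13/2  [CA ∥ DF ∩ AF ∥ CD]
   → D = (-47/2, -13/2)

D = (-47/2, -13/2)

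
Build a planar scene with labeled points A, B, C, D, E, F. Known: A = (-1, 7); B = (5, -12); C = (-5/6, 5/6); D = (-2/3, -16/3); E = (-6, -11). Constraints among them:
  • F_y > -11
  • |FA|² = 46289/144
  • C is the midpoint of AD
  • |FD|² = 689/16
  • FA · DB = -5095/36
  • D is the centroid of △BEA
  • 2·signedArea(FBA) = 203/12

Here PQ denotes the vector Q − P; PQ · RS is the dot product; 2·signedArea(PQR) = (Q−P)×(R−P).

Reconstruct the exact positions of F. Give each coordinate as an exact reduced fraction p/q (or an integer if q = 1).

F = (43/12, -31/3)

1. F_x = 43/12  [2·signedArea(FBA) = 203/12 ∩ FA · DB = -5095/36]
2. F_y = -31/3  [2·signedArea(FBA) = 203/12 ∩ FA · DB = -5095/36]
   → F = (43/12, -31/3)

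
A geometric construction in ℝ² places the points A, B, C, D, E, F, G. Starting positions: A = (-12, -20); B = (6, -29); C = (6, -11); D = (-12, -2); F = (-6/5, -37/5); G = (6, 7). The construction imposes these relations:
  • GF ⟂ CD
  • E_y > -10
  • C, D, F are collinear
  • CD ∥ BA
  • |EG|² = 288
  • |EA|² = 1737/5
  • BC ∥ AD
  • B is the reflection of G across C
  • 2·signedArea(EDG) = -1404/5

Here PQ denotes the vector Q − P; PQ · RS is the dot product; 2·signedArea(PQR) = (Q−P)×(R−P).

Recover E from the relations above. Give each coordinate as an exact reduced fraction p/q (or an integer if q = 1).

1. E_x = 18/5  [line -9·x + 18·y + 1044/5 = 0 ∩ |EA|² = 1737/5]
2. E_y = -49/5  [line -9·x + 18·y + 1044/5 = 0 ∩ |EA|² = 1737/5]
   → E = (18/5, -49/5)

E = (18/5, -49/5)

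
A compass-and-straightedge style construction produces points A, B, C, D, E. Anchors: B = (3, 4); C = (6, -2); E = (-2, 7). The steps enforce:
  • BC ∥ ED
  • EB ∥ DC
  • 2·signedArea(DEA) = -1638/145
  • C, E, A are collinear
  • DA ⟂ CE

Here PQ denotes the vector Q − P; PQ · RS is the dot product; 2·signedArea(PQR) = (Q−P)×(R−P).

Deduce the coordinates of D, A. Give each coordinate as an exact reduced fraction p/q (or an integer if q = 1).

A = (334/145, 313/145)
D = (1, 1)

1. D_x = 1  [EB ∥ DC ∩ BC ∥ ED]
2. D_y = 1  [EB ∥ DC ∩ BC ∥ ED]
   → D = (1, 1)
3. A_x = 334/145  [C, E, A are collinear ∩ DA ⟂ CE]
4. A_y = 313/145  [C, E, A are collinear ∩ DA ⟂ CE]
   → A = (334/145, 313/145)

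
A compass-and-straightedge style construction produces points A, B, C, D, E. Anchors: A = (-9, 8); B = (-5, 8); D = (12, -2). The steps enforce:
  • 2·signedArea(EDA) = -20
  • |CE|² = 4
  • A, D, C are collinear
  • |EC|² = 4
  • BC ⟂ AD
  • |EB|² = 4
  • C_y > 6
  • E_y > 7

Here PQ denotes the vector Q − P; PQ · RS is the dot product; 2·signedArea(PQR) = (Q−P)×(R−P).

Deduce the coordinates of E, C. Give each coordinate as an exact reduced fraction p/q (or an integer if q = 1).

1. E_x = -7  [line -10·x + -21·y + 98 = 0 ∩ |EB|² = 4]
2. E_y = 8  [line -10·x + -21·y + 98 = 0 ∩ |EB|² = 4]
   → E = (-7, 8)
3. C_x = -3105/541  [A, D, C are collinear ∩ BC ⟂ AD]
4. C_y = 3488/541  [A, D, C are collinear ∩ BC ⟂ AD]
   → C = (-3105/541, 3488/541)

C = (-3105/541, 3488/541)
E = (-7, 8)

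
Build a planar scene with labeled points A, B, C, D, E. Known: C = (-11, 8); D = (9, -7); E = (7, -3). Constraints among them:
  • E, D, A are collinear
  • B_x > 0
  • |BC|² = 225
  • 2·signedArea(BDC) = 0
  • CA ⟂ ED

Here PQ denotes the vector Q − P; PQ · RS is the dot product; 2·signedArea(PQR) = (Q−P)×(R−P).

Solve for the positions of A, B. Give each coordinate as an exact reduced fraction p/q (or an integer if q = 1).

A = (-1, 13)
B = (1, -1)

1. A_x = -1  [E, D, A are collinear ∩ CA ⟂ ED]
2. A_y = 13  [E, D, A are collinear ∩ CA ⟂ ED]
   → A = (-1, 13)
3. B_x = 1  [line -15·x + -20·y + -5 = 0 ∩ |BC|² = 225]
4. B_y = -1  [line -15·x + -20·y + -5 = 0 ∩ |BC|² = 225]
   → B = (1, -1)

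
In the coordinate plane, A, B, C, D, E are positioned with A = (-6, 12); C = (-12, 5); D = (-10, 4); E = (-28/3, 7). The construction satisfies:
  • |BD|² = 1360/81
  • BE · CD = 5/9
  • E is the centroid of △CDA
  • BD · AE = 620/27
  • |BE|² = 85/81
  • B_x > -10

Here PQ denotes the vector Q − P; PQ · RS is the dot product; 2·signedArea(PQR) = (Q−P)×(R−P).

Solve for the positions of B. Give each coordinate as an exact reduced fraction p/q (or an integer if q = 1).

B = (-82/9, 8)

1. B_x = -82/9  [BD · AE = 620/27 ∩ BE · CD = 5/9]
2. B_y = 8  [BD · AE = 620/27 ∩ BE · CD = 5/9]
   → B = (-82/9, 8)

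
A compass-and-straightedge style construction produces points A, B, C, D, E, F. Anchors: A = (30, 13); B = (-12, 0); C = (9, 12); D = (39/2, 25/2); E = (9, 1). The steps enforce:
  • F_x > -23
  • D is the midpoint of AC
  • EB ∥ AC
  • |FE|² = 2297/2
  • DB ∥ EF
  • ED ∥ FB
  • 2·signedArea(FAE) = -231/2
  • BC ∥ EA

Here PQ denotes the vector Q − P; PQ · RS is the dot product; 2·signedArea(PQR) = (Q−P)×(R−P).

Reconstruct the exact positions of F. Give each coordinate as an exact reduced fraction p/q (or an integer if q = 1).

F = (-45/2, -23/2)

1. F_x = -45/2  [ED ∥ FB ∩ DB ∥ EF]
2. F_y = -23/2  [ED ∥ FB ∩ DB ∥ EF]
   → F = (-45/2, -23/2)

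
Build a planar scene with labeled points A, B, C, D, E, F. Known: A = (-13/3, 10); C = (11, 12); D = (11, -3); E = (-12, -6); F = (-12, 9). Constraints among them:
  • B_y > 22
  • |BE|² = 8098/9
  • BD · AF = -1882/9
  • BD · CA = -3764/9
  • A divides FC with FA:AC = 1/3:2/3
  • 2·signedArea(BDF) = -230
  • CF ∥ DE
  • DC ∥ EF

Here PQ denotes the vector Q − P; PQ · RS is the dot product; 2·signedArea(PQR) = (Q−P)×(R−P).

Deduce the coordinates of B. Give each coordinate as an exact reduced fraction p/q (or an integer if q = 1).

B = (-59/3, 23)

1. B_x = -59/3  [BD · AF = -1882/9 ∩ 2·signedArea(BDF) = -230]
2. B_y = 23  [BD · AF = -1882/9 ∩ 2·signedArea(BDF) = -230]
   → B = (-59/3, 23)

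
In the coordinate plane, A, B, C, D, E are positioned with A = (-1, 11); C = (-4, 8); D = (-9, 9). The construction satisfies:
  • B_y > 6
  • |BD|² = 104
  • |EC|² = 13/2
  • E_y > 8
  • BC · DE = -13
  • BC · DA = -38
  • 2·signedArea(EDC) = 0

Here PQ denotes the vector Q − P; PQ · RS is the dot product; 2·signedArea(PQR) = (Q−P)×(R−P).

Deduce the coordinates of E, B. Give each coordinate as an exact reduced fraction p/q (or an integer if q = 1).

B = (1, 7)
E = (-13/2, 17/2)

1. E_x = -13/2  [line 1·x + 5·y + -36 = 0 ∩ |EC|² = 13/2]
2. E_y = 17/2  [line 1·x + 5·y + -36 = 0 ∩ |EC|² = 13/2]
   → E = (-13/2, 17/2)
3. B_x = 1  [BC · DA = -38 ∩ BC · DE = -13]
4. B_y = 7  [BC · DA = -38 ∩ BC · DE = -13]
   → B = (1, 7)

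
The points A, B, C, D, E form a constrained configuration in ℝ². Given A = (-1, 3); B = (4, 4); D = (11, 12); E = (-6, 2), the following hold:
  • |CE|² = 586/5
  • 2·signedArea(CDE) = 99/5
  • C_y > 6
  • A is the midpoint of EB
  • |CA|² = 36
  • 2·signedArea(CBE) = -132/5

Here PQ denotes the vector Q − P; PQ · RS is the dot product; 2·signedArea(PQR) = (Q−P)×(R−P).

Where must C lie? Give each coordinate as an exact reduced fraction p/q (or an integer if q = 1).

C = (19/5, 33/5)

1. C_x = 19/5  [2·signedArea(CBE) = -132/5 ∩ 2·signedArea(CDE) = 99/5]
2. C_y = 33/5  [2·signedArea(CBE) = -132/5 ∩ 2·signedArea(CDE) = 99/5]
   → C = (19/5, 33/5)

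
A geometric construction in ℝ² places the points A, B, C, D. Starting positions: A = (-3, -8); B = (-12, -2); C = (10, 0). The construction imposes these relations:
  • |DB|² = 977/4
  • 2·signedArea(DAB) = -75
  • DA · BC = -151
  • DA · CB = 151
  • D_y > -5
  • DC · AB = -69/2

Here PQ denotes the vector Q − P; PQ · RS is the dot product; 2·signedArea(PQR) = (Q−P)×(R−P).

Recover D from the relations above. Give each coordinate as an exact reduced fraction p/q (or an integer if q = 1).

1. D_x = 7/2  [DA · BC = -151 ∩ DC · AB = -69/2]
2. D_y = -4  [DA · BC = -151 ∩ DC · AB = -69/2]
   → D = (7/2, -4)

D = (7/2, -4)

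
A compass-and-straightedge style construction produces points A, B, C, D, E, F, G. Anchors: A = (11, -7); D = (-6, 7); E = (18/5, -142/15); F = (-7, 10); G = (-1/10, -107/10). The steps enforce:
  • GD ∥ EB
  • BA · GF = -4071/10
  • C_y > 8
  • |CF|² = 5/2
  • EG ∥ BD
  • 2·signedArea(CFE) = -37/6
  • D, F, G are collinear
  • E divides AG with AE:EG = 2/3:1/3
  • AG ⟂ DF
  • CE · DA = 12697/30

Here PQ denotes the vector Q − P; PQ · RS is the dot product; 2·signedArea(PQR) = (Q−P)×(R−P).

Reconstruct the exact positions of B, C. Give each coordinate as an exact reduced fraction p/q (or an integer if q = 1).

1. B_x = -23/10  [EG ∥ BD ∩ GD ∥ EB]
2. B_y = 247/30  [EG ∥ BD ∩ GD ∥ EB]
   → B = (-23/10, 247/30)
3. C_x = -13/2  [2·signedArea(CFE) = -37/6 ∩ CE · DA = 12697/30]
4. C_y = 17/2  [2·signedArea(CFE) = -37/6 ∩ CE · DA = 12697/30]
   → C = (-13/2, 17/2)

B = (-23/10, 247/30)
C = (-13/2, 17/2)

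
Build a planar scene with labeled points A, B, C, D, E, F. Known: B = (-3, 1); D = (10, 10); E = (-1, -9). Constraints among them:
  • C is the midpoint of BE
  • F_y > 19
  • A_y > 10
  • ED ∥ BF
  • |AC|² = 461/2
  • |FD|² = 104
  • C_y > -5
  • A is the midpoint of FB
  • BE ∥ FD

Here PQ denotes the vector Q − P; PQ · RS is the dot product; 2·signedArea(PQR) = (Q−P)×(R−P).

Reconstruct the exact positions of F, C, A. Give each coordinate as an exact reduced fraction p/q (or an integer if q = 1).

1. F_x = 8  [BE ∥ FD ∩ ED ∥ BF]
2. F_y = 20  [BE ∥ FD ∩ ED ∥ BF]
   → F = (8, 20)
3. C_x = -2  [C is the midpoint of BE]
4. C_y = -4  [C is the midpoint of BE]
   → C = (-2, -4)
5. A_x = 5/2  [A is the midpoint of FB]
6. A_y = 21/2  [A is the midpoint of FB]
   → A = (5/2, 21/2)

A = (5/2, 21/2)
C = (-2, -4)
F = (8, 20)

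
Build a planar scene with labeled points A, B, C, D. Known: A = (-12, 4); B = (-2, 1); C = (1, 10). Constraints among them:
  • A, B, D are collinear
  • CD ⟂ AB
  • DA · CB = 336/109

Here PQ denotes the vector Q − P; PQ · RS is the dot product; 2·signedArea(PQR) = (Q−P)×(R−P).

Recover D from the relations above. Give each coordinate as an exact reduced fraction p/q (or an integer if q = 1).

1. D_x = -188/109  [A, B, D are collinear ∩ CD ⟂ AB]
2. D_y = 100/109  [A, B, D are collinear ∩ CD ⟂ AB]
   → D = (-188/109, 100/109)

D = (-188/109, 100/109)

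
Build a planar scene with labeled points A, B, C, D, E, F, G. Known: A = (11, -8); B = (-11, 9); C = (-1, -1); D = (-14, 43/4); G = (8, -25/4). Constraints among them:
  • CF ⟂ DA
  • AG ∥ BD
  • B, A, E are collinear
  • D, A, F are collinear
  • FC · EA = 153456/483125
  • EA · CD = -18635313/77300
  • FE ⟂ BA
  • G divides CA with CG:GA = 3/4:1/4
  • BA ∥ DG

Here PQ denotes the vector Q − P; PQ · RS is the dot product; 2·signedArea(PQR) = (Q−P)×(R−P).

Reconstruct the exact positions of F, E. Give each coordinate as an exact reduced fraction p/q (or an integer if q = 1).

E = (1573/19325, 8447/19325)
F = (-1/25, 7/25)

1. F_x = -1/25  [D, A, F are collinear ∩ CF ⟂ DA]
2. F_y = 7/25  [D, A, F are collinear ∩ CF ⟂ DA]
   → F = (-1/25, 7/25)
3. E_x = 1573/19325  [B, A, E are collinear ∩ FE ⟂ BA]
4. E_y = 8447/19325  [B, A, E are collinear ∩ FE ⟂ BA]
   → E = (1573/19325, 8447/19325)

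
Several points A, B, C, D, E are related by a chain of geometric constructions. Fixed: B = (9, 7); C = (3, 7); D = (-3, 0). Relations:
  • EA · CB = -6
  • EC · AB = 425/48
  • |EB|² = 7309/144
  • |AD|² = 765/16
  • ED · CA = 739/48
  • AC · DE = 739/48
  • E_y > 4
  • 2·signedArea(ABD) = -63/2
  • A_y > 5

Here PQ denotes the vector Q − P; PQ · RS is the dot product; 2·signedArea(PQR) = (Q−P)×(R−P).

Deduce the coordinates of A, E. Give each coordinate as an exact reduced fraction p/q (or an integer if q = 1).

A = (3/2, 21/4)
E = (5/2, 49/12)

1. A_x = 3/2  [line 7·x + -12·y + 105/2 = 0 ∩ |AD|² = 765/16]
2. A_y = 21/4  [line 7·x + -12·y + 105/2 = 0 ∩ |AD|² = 765/16]
   → A = (3/2, 21/4)
3. E_x = 5/2  [ED · CA = 739/48 ∩ EC · AB = 425/48]
4. E_y = 49/12  [ED · CA = 739/48 ∩ EC · AB = 425/48]
   → E = (5/2, 49/12)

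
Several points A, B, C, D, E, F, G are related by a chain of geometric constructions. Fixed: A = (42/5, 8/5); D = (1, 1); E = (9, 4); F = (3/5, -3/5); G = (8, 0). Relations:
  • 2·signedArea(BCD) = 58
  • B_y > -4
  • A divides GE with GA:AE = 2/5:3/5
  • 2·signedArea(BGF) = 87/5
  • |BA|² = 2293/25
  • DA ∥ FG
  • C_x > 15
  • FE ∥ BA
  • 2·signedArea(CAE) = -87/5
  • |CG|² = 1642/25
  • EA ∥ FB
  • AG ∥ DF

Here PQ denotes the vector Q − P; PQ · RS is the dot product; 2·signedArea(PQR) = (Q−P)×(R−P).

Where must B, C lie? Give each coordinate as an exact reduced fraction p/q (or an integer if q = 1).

B = (0, -3)
C = (79/5, 11/5)

1. B_x = 0  [FE ∥ BA ∩ EA ∥ FB]
2. B_y = -3  [FE ∥ BA ∩ EA ∥ FB]
   → B = (0, -3)
3. C_x = 79/5  [line -12/5·x + 3/5·y + 183/5 = 0 ∩ |CG|² = 1642/25]
4. C_y = 11/5  [line -12/5·x + 3/5·y + 183/5 = 0 ∩ |CG|² = 1642/25]
   → C = (79/5, 11/5)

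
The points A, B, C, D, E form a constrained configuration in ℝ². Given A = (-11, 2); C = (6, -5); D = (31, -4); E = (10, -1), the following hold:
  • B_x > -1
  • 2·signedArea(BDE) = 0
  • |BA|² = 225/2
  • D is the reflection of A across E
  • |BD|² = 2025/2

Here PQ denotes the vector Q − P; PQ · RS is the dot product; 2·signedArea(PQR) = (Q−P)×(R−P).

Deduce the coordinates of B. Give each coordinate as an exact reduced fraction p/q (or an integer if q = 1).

B = (-1/2, 1/2)

1. B_x = -1/2  [line -3·x + -21·y + 9 = 0 ∩ |BA|² = 225/2]
2. B_y = 1/2  [line -3·x + -21·y + 9 = 0 ∩ |BA|² = 225/2]
   → B = (-1/2, 1/2)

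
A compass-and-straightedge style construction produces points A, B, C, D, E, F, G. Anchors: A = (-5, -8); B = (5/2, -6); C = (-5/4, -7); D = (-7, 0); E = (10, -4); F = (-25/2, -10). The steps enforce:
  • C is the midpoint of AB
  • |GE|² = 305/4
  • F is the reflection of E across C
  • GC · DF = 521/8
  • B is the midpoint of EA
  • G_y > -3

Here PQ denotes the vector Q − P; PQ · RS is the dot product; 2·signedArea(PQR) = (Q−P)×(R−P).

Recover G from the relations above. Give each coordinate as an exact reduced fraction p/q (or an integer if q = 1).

G = (3/2, -2)

1. G_x = 3/2  [line 11/2·x + 10·y + 47/4 = 0 ∩ |GE|² = 305/4]
2. G_y = -2  [line 11/2·x + 10·y + 47/4 = 0 ∩ |GE|² = 305/4]
   → G = (3/2, -2)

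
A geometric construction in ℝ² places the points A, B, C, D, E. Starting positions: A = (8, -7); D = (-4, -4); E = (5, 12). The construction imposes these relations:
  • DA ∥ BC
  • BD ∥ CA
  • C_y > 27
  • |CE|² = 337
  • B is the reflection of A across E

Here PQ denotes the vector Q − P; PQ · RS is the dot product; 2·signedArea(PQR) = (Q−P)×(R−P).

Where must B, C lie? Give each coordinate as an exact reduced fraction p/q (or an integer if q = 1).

B = (2, 31)
C = (14, 28)

1. B_x = 2  [B is the reflection of A across E]
2. B_y = 31  [B is the reflection of A across E]
   → B = (2, 31)
3. C_x = 14  [BD ∥ CA ∩ DA ∥ BC]
4. C_y = 28  [BD ∥ CA ∩ DA ∥ BC]
   → C = (14, 28)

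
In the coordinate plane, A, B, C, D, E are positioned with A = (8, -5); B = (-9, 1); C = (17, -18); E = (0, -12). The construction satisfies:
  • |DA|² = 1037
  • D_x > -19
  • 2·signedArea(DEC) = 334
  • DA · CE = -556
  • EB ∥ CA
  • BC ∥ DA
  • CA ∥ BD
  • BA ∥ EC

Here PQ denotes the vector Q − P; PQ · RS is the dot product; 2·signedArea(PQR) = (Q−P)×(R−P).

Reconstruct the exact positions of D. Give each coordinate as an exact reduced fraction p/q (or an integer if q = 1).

D = (-18, 14)

1. D_x = -18  [BC ∥ DA ∩ CA ∥ BD]
2. D_y = 14  [BC ∥ DA ∩ CA ∥ BD]
   → D = (-18, 14)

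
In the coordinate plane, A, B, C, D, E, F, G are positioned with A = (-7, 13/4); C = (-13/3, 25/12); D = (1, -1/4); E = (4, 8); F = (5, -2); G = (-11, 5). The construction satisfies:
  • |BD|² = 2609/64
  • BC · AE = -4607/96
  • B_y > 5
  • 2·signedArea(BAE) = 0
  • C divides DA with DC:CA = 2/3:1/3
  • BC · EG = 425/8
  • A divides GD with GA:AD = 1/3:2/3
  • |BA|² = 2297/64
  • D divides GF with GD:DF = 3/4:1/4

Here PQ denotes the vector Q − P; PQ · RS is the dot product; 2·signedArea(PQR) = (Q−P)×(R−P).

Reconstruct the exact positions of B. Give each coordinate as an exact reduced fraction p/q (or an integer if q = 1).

B = (-3/2, 45/8)

1. B_x = -3/2  [2·signedArea(BAE) = 0 ∩ BC · EG = 425/8]
2. B_y = 45/8  [2·signedArea(BAE) = 0 ∩ BC · EG = 425/8]
   → B = (-3/2, 45/8)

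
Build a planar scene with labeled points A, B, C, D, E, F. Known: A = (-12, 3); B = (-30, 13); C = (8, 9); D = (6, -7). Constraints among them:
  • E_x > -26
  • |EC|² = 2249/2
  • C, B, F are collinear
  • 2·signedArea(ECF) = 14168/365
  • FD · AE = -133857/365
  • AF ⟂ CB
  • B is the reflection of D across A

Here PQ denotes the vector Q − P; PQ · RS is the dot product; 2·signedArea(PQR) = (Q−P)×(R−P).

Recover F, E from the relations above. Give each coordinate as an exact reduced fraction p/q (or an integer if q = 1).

E = (-51/2, 21/2)
F = (-4072/365, 4021/365)

1. F_x = -4072/365  [C, B, F are collinear ∩ AF ⟂ CB]
2. F_y = 4021/365  [C, B, F are collinear ∩ AF ⟂ CB]
   → F = (-4072/365, 4021/365)
3. E_x = -51/2  [2·signedArea(ECF) = 14168/365 ∩ FD · AE = -133857/365]
4. E_y = 21/2  [2·signedArea(ECF) = 14168/365 ∩ FD · AE = -133857/365]
   → E = (-51/2, 21/2)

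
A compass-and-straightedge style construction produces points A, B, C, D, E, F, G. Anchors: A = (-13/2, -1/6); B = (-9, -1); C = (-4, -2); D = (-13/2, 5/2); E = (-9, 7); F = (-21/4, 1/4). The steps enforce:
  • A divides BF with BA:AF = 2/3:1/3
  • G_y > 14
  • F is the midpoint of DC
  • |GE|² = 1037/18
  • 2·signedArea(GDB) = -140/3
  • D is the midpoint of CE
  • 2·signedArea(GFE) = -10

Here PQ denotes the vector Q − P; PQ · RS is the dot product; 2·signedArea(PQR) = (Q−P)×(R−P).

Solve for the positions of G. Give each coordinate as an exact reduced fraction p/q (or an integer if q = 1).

1. G_x = -23/2  [2·signedArea(GFE) = -10 ∩ 2·signedArea(GDB) = -140/3]
2. G_y = 85/6  [2·signedArea(GFE) = -10 ∩ 2·signedArea(GDB) = -140/3]
   → G = (-23/2, 85/6)

G = (-23/2, 85/6)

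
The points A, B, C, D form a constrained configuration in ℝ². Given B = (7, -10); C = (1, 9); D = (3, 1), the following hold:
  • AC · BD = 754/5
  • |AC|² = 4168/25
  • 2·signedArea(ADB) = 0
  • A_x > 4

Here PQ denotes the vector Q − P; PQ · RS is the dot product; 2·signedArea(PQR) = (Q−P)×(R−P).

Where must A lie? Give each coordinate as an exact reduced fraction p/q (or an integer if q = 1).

1. A_x = 23/5  [2·signedArea(ADB) = 0 ∩ AC · BD = 754/5]
2. A_y = -17/5  [2·signedArea(ADB) = 0 ∩ AC · BD = 754/5]
   → A = (23/5, -17/5)

A = (23/5, -17/5)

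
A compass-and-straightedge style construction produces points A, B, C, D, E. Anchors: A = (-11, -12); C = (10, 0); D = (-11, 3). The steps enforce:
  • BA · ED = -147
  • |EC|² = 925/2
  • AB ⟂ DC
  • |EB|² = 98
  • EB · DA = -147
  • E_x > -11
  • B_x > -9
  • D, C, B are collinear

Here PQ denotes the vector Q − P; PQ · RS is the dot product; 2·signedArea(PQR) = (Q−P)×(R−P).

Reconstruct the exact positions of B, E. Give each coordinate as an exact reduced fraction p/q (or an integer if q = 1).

B = (-89/10, 27/10)
E = (-103/10, -71/10)

1. B_x = -89/10  [D, C, B are collinear ∩ AB ⟂ DC]
2. B_y = 27/10  [D, C, B are collinear ∩ AB ⟂ DC]
   → B = (-89/10, 27/10)
3. E_x = -103/10  [EB · DA = -147 ∩ BA · ED = -147]
4. E_y = -71/10  [EB · DA = -147 ∩ BA · ED = -147]
   → E = (-103/10, -71/10)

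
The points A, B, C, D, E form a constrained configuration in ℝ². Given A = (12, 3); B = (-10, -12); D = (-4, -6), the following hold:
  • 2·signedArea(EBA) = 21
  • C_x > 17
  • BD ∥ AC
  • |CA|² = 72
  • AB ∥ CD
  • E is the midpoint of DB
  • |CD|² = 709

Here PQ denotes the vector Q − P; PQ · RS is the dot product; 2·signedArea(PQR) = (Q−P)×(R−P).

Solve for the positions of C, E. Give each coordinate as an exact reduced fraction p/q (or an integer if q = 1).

1. C_x = 18  [AB ∥ CD ∩ BD ∥ AC]
2. C_y = 9  [AB ∥ CD ∩ BD ∥ AC]
   → C = (18, 9)
3. E_x = -7  [E is the midpoint of DB]
4. E_y = -9  [E is the midpoint of DB]
   → E = (-7, -9)

C = (18, 9)
E = (-7, -9)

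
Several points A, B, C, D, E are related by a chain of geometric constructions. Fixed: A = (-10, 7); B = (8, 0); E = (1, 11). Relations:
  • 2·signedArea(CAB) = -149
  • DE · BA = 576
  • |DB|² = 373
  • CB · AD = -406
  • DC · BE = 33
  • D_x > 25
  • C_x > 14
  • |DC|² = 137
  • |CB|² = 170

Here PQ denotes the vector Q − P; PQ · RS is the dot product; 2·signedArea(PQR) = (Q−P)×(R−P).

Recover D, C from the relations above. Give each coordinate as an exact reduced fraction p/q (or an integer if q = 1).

1. D_x = 26  [line 18·x + -7·y + -517 = 0 ∩ |DB|² = 373]
2. D_y = -7  [line 18·x + -7·y + -517 = 0 ∩ |DB|² = 373]
   → D = (26, -7)
3. C_x = 15  [DC · BE = 33 ∩ CB · AD = -406]
4. C_y = -11  [DC · BE = 33 ∩ CB · AD = -406]
   → C = (15, -11)

C = (15, -11)
D = (26, -7)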